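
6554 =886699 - 880145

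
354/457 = 354/457 = 0.77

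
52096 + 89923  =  142019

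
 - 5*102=-510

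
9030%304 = 214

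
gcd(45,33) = 3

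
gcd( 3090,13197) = 3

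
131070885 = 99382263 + 31688622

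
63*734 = 46242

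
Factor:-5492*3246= - 17827032 =- 2^3*3^1*541^1 *1373^1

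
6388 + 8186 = 14574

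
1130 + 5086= 6216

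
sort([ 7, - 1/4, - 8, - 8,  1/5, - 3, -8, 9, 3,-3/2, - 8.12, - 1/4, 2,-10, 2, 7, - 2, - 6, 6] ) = [-10,-8.12, - 8, -8,-8,  -  6,- 3, - 2, - 3/2 ,-1/4, - 1/4, 1/5,2, 2, 3, 6, 7 , 7, 9 ] 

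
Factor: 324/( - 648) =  - 2^( - 1 ) = -1/2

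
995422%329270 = 7612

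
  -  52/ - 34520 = 13/8630=0.00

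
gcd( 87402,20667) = 3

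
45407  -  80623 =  - 35216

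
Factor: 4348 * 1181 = 5134988 = 2^2 * 1087^1*1181^1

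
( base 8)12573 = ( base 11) 414A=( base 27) 7ei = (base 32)5br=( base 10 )5499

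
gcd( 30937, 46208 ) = 1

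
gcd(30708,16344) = 36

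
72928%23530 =2338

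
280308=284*987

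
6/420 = 1/70= 0.01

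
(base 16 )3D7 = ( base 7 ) 2603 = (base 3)1100102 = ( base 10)983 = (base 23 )1jh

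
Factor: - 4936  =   - 2^3*617^1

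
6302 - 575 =5727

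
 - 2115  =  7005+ - 9120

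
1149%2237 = 1149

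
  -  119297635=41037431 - 160335066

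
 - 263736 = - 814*324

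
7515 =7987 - 472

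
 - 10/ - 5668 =5/2834= 0.00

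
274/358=137/179 = 0.77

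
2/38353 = 2/38353 =0.00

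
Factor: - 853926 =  - 2^1 * 3^1*31^1 * 4591^1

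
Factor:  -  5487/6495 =-5^(-1 ) * 31^1  *  59^1*433^( - 1) = -  1829/2165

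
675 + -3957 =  - 3282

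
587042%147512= 144506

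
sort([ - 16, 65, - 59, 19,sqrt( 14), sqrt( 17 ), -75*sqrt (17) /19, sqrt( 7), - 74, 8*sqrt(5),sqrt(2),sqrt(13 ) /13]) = [ - 74,  -  59, - 75*sqrt( 17)/19,  -  16, sqrt( 13) /13,  sqrt(2),  sqrt( 7 ),sqrt(14) , sqrt( 17),  8 * sqrt (5 ),19,65]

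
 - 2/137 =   -  1 + 135/137 = -0.01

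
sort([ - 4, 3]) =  [ - 4,3]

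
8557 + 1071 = 9628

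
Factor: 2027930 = 2^1*5^1 * 17^1 * 79^1*151^1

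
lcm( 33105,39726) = 198630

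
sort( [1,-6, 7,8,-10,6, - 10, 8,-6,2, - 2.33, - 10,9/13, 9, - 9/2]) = [ - 10, - 10, - 10, - 6, - 6, - 9/2, - 2.33,9/13, 1,2,6,7,8,8,9]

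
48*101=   4848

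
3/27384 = 1/9128 = 0.00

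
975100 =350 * 2786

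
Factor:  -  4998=  -  2^1*3^1*7^2*17^1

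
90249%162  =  15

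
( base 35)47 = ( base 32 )4j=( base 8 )223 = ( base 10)147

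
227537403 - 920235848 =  - 692698445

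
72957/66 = 1105 + 9/22 = 1105.41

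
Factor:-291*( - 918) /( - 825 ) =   -  2^1 * 3^3*5^( - 2)*11^(  -  1)*17^1*97^1 = - 89046/275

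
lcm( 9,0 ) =0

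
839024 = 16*52439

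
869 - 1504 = - 635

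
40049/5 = 40049/5 = 8009.80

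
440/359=440/359 = 1.23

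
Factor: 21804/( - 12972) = - 79/47 = -47^(-1 )*79^1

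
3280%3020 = 260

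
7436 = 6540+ 896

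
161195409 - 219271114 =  - 58075705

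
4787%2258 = 271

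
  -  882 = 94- 976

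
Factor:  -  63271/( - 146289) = 157/363 = 3^(-1) * 11^( -2)*157^1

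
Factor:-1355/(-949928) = 2^(  -  3)*5^1 *7^( - 1)*271^1* 16963^(-1)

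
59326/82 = 723 + 20/41 = 723.49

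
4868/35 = 139 + 3/35 = 139.09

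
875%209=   39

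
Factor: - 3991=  - 13^1*307^1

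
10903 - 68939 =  - 58036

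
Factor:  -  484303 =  - 484303^1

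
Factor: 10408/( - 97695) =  - 2^3*3^(-2) * 5^(-1)*13^( - 1) *167^( - 1)*1301^1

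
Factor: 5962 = 2^1*11^1 * 271^1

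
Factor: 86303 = 7^1*12329^1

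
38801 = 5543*7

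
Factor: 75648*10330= 2^8*3^1 * 5^1*197^1*1033^1=781443840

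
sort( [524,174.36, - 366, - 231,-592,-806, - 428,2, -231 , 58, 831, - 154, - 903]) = [ - 903, - 806,-592, - 428 , - 366, - 231, - 231, - 154,2, 58,174.36, 524 , 831]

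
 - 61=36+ - 97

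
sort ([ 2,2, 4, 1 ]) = [ 1, 2, 2 , 4] 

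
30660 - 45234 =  - 14574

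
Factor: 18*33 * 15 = 8910 = 2^1*3^4  *  5^1*11^1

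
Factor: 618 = 2^1*3^1*103^1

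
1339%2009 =1339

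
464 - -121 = 585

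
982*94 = 92308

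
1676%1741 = 1676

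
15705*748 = 11747340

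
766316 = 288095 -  -478221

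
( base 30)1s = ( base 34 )1o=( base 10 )58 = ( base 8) 72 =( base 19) 31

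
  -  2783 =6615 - 9398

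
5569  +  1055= 6624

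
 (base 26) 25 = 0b111001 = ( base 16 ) 39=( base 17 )36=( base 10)57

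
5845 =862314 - 856469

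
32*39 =1248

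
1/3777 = 1/3777 = 0.00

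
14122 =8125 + 5997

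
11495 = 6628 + 4867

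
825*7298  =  6020850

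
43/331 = 43/331 = 0.13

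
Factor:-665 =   -  5^1*7^1*19^1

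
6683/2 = 6683/2 = 3341.50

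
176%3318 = 176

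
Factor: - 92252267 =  - 92252267^1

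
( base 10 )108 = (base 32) 3C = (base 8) 154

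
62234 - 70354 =  -  8120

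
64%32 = 0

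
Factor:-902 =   -  2^1*11^1*41^1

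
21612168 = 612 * 35314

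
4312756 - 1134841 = 3177915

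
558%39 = 12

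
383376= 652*588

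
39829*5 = 199145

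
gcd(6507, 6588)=27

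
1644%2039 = 1644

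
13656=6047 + 7609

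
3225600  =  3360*960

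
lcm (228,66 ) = 2508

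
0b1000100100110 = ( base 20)aja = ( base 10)4390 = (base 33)411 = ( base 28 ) 5GM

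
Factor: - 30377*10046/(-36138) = 3^(- 1)*19^( - 1 ) * 37^1*317^( - 1 )*821^1*5023^1 = 152583671/18069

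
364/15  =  24 + 4/15= 24.27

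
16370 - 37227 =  - 20857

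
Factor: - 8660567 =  - 643^1*13469^1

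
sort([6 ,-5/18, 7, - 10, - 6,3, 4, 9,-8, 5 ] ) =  [ - 10 , - 8, - 6, - 5/18 , 3, 4, 5, 6, 7,9]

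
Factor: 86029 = 86029^1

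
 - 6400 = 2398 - 8798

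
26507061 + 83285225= 109792286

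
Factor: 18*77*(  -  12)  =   - 16632 = - 2^3*3^3*7^1*11^1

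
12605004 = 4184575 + 8420429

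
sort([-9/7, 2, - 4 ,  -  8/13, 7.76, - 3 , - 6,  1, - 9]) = [-9,  -  6, - 4,  -  3 ,  -  9/7, - 8/13 , 1, 2, 7.76 ] 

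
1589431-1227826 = 361605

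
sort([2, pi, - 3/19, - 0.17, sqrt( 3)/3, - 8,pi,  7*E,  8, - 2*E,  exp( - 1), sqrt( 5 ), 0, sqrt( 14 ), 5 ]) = [ - 8, - 2*E , - 0.17,-3/19, 0, exp( - 1), sqrt( 3)/3,  2,sqrt( 5),pi,  pi,sqrt( 14), 5, 8, 7 * E] 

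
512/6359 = 512/6359= 0.08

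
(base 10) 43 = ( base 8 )53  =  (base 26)1H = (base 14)31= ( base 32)1b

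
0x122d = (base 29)5FD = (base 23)8i7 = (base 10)4653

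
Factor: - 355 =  - 5^1*  71^1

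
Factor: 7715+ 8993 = 16708 = 2^2*4177^1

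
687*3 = 2061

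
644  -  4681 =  - 4037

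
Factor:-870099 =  - 3^1*290033^1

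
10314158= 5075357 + 5238801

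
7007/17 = 7007/17= 412.18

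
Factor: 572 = 2^2*11^1*13^1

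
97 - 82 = 15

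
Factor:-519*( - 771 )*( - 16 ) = - 2^4*3^2*173^1*257^1 = - 6402384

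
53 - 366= -313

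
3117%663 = 465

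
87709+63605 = 151314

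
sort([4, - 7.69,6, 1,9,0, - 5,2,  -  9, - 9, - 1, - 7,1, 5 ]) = [ - 9, - 9,  -  7.69 ,-7,-5, - 1,0,1,1,2,4,5, 6,9 ]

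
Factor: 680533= 7^1*191^1 *509^1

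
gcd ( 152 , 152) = 152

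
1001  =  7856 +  - 6855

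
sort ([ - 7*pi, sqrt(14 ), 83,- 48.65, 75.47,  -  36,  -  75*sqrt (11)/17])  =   [ - 48.65,- 36,  -  7*pi, - 75*sqrt(11)/17,sqrt( 14), 75.47, 83]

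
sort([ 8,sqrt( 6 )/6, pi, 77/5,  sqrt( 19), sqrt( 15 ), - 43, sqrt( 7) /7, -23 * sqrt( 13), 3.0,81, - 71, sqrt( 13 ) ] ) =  [  -  23*sqrt( 13 ), - 71, - 43, sqrt( 7)/7,sqrt ( 6 ) /6, 3.0, pi, sqrt( 13), sqrt( 15),sqrt(19), 8, 77/5,81 ]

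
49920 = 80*624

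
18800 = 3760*5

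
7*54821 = 383747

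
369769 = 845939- 476170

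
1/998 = 1/998=0.00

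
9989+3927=13916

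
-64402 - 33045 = -97447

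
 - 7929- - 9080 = 1151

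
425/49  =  8 + 33/49  =  8.67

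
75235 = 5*15047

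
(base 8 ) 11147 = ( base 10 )4711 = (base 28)607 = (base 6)33451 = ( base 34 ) 42j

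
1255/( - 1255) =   -  1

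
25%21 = 4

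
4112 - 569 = 3543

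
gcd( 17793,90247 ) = 1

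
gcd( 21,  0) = 21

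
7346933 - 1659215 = 5687718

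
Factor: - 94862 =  - 2^1 * 47431^1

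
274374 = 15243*18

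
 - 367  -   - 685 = 318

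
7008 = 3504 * 2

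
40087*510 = 20444370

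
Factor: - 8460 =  - 2^2*3^2*5^1*47^1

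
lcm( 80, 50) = 400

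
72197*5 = 360985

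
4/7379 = 4/7379 = 0.00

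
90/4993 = 90/4993 =0.02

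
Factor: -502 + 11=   -  491 = - 491^1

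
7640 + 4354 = 11994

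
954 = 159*6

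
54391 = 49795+4596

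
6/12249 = 2/4083 = 0.00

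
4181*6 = 25086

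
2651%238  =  33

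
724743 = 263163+461580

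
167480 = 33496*5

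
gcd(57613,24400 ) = 1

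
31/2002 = 31/2002 = 0.02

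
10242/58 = 176+17/29 = 176.59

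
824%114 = 26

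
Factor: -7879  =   - 7879^1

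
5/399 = 5/399 = 0.01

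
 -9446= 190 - 9636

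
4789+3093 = 7882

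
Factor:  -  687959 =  - 127^1 * 5417^1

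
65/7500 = 13/1500 = 0.01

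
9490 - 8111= 1379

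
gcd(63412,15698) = 2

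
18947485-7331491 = 11615994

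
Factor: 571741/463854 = 2^ (-1)*3^( - 1 )*97^( - 1 )*797^(-1)*571741^1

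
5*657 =3285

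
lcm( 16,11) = 176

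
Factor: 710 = 2^1*5^1*71^1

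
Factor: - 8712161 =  - 373^1*23357^1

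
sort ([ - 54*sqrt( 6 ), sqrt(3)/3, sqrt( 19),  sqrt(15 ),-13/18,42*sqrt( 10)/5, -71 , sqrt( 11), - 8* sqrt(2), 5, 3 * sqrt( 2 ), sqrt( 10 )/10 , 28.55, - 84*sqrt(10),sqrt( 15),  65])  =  [ - 84*sqrt(10 ) , - 54*sqrt( 6), - 71, - 8*sqrt( 2 ),-13/18,sqrt( 10 ) /10,  sqrt( 3 ) /3 , sqrt (11 ), sqrt(15), sqrt( 15 ), 3*sqrt ( 2 ),sqrt( 19),5, 42*sqrt( 10)/5, 28.55,65 ] 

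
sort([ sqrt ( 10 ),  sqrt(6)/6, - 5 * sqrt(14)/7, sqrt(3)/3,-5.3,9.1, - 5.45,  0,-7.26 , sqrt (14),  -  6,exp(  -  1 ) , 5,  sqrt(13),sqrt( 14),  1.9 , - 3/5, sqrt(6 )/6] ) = [ - 7.26,-6,-5.45, - 5.3, - 5 * sqrt( 14 ) /7,-3/5,0,exp(-1),  sqrt( 6 ) /6,sqrt(6 ) /6, sqrt( 3 ) /3,1.9,sqrt(10 ),sqrt (13),sqrt(14 ),sqrt( 14 ),5, 9.1]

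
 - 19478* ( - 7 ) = 136346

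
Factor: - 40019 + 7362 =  - 32657 = - 17^2*113^1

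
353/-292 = -2 + 231/292  =  -1.21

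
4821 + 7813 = 12634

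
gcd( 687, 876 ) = 3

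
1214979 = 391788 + 823191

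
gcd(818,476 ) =2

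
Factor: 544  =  2^5*17^1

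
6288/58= 3144/29=108.41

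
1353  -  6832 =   -  5479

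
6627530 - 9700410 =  - 3072880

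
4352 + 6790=11142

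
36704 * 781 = 28665824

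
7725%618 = 309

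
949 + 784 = 1733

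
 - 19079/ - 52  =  19079/52 = 366.90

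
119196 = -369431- - 488627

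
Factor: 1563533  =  1563533^1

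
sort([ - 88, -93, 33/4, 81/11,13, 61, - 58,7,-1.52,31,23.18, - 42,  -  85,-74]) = [ - 93, - 88, - 85,-74,- 58,-42, - 1.52, 7, 81/11, 33/4,  13 , 23.18,31,61]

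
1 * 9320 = 9320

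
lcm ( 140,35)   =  140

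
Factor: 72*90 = 6480 = 2^4*3^4*5^1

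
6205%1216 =125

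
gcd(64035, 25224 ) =3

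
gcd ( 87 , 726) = 3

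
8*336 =2688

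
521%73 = 10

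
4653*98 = 455994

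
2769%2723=46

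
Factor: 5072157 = 3^2*379^1*1487^1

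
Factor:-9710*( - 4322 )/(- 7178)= - 2^1*5^1* 37^( - 1 )*97^( - 1)*971^1*2161^1 = -20983310/3589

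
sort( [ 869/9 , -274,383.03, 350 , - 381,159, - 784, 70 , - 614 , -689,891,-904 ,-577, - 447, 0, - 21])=[ - 904, - 784, - 689,  -  614, - 577, - 447,-381, - 274, - 21, 0, 70,869/9,159,  350, 383.03, 891 ]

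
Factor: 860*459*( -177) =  - 2^2*3^4*5^1 *17^1*43^1 * 59^1 = - 69868980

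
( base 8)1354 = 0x2EC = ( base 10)748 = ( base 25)14N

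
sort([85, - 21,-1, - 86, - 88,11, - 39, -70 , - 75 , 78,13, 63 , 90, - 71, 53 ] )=[ - 88, - 86, - 75, - 71,-70,-39,  -  21, - 1, 11,13,53,63 , 78,85,90] 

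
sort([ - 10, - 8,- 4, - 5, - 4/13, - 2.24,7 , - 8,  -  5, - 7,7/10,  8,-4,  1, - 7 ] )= [ - 10, - 8,-8, - 7, - 7,-5, - 5, - 4, - 4, - 2.24,-4/13,7/10, 1,7, 8 ] 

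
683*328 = 224024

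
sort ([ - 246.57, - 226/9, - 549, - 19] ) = [ - 549, - 246.57, - 226/9, - 19 ]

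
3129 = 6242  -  3113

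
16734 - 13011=3723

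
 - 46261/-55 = 46261/55 = 841.11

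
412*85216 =35108992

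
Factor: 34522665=3^1*5^1*17^1*37^1*3659^1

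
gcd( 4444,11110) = 2222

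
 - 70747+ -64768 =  - 135515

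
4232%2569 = 1663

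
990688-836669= 154019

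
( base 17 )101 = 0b100100010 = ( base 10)290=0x122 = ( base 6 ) 1202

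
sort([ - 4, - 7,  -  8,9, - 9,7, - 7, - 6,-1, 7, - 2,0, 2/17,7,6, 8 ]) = [ - 9 , - 8, - 7, - 7, - 6, - 4, - 2 ,  -  1, 0,2/17, 6, 7,  7,  7,8, 9]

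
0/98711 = 0 = 0.00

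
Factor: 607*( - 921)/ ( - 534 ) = 2^( - 1)*89^( - 1)*307^1*607^1 = 186349/178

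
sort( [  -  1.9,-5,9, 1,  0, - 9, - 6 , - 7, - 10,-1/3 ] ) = [-10,-9, -7, - 6, - 5,- 1.9,-1/3,0, 1, 9]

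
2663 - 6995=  - 4332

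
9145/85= 107 + 10/17 = 107.59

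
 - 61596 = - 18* 3422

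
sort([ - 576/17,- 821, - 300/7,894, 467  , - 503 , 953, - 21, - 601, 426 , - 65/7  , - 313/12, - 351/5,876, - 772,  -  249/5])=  [ - 821, - 772, - 601, - 503,- 351/5, - 249/5,  -  300/7, - 576/17, - 313/12, - 21, - 65/7,426, 467, 876,894,953]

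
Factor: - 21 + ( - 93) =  - 2^1*3^1*19^1 = -114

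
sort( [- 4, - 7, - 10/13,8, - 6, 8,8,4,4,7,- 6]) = [- 7 ,- 6, - 6, - 4,- 10/13, 4, 4, 7,8, 8,8]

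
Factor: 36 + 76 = 2^4  *7^1 = 112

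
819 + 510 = 1329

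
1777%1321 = 456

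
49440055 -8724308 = 40715747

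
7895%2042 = 1769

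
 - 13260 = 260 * ( - 51) 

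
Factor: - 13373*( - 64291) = 859763543 =43^1*239^1*269^1*311^1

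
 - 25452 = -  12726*2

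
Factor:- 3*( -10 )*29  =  870  =  2^1*3^1*5^1 * 29^1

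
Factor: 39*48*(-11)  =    -  20592 = - 2^4 * 3^2*11^1 *13^1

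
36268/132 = 9067/33 = 274.76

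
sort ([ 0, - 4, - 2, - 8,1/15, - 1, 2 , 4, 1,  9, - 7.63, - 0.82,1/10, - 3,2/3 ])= [ - 8,  -  7.63 ,-4,  -  3, - 2 ,- 1, - 0.82,0, 1/15,  1/10, 2/3,  1,2 , 4, 9 ] 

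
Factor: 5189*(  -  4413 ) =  - 22899057 = - 3^1*1471^1* 5189^1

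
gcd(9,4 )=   1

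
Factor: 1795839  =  3^1 * 598613^1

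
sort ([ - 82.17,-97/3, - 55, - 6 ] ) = [- 82.17,- 55, - 97/3, - 6] 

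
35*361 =12635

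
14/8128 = 7/4064 = 0.00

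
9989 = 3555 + 6434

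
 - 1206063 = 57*( - 21159) 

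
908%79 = 39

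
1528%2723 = 1528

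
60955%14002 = 4947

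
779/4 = 194 + 3/4 = 194.75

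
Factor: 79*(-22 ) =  -1738 = - 2^1*11^1*79^1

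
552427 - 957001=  - 404574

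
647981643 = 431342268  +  216639375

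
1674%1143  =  531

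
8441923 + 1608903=10050826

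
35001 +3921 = 38922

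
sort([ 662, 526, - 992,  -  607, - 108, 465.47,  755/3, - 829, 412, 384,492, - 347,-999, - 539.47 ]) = [ - 999, - 992, - 829,  -  607, - 539.47,-347, - 108,755/3,384, 412, 465.47,492,526, 662]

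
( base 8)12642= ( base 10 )5538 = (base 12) 3256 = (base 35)4i8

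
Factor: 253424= 2^4 * 47^1*337^1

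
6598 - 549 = 6049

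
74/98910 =37/49455 = 0.00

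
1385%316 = 121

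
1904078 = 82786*23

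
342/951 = 114/317 = 0.36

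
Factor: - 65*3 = - 3^1 *5^1*13^1 = - 195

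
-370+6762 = 6392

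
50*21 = 1050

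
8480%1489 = 1035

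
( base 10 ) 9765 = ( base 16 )2625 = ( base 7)40320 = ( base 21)1130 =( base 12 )5799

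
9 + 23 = 32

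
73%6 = 1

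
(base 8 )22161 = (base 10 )9329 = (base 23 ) HEE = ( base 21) 1035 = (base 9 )13715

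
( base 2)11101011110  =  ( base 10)1886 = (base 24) 36e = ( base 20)4e6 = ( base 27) 2FN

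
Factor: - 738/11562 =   -  3/47 = - 3^1*47^( - 1) 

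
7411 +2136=9547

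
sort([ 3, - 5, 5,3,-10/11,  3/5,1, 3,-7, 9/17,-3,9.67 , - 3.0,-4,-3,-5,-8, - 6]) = [ - 8 , - 7 , - 6,  -  5,  -  5 ,-4, - 3, - 3.0,-3,-10/11,9/17, 3/5,1,3,  3,3,5, 9.67]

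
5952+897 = 6849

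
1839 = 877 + 962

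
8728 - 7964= 764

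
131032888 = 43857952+87174936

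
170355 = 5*34071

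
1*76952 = 76952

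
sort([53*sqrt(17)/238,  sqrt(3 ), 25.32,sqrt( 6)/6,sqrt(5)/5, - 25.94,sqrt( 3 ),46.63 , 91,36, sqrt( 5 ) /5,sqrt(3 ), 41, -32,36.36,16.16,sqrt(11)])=[ - 32, - 25.94,sqrt( 6 )/6,sqrt(5 ) /5,sqrt(5)/5 , 53 * sqrt(17)/238,sqrt (3 ),sqrt ( 3),sqrt(3),sqrt( 11 ), 16.16 , 25.32,36,36.36,  41, 46.63 , 91]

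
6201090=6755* 918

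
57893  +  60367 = 118260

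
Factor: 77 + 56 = 133  =  7^1 * 19^1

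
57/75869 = 57/75869 = 0.00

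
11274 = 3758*3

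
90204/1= 90204 = 90204.00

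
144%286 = 144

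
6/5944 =3/2972 = 0.00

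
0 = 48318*0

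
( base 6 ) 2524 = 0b1001110100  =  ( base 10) 628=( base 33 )J1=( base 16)274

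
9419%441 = 158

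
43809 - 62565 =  - 18756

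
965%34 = 13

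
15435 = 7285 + 8150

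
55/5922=55/5922= 0.01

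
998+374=1372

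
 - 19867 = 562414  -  582281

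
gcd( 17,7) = 1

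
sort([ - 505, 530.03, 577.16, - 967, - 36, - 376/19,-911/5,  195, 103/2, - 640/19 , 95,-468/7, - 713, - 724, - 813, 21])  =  [ - 967,  -  813, - 724, - 713 ,-505, - 911/5, - 468/7,-36, - 640/19 , - 376/19 , 21, 103/2,95, 195, 530.03, 577.16] 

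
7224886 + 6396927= 13621813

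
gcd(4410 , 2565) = 45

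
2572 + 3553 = 6125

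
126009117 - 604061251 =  - 478052134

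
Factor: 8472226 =2^1 * 7^1*199^1*3041^1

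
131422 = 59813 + 71609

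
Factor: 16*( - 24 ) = -384  =  - 2^7 * 3^1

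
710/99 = 7 +17/99 = 7.17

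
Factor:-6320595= -3^1* 5^1*103^1 * 4091^1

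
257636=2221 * 116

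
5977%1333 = 645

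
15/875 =3/175  =  0.02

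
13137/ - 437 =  - 31 + 410/437 = - 30.06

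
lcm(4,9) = 36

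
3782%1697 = 388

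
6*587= 3522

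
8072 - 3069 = 5003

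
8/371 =8/371 =0.02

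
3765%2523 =1242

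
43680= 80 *546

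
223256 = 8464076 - 8240820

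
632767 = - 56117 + 688884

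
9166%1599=1171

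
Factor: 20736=2^8*3^4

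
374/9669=34/879 = 0.04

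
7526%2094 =1244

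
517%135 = 112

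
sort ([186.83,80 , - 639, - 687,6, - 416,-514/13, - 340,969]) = [ - 687 , -639, - 416, -340, - 514/13, 6,80  ,  186.83, 969]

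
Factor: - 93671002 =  - 2^1* 46835501^1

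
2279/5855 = 2279/5855 = 0.39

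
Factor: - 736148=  - 2^2*7^1*61^1*431^1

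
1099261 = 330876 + 768385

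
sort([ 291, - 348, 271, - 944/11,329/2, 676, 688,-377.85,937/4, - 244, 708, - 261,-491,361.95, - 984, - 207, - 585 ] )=[-984, - 585, - 491,-377.85, - 348, - 261, - 244, - 207, - 944/11, 329/2, 937/4 , 271, 291, 361.95, 676,688,708 ] 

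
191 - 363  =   - 172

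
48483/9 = 5387 = 5387.00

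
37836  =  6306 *6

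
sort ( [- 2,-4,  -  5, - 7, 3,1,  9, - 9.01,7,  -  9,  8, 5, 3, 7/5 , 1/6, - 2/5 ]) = [ - 9.01,-9,  -  7, - 5, - 4, - 2,-2/5,  1/6,1,7/5, 3,  3, 5, 7, 8, 9] 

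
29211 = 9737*3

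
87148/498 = 174 +248/249 = 175.00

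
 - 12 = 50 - 62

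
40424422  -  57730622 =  - 17306200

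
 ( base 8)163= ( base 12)97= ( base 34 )3d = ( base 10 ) 115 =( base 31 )3m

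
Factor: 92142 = 2^1 * 3^2  *  5119^1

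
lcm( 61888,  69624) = 556992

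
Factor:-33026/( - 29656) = 49/44 = 2^(-2)*7^2*11^ (-1 )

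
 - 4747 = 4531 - 9278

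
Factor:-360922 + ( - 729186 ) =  - 2^2*17^2 *23^1* 41^1 = - 1090108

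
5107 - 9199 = -4092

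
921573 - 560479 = 361094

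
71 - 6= 65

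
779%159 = 143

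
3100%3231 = 3100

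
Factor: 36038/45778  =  37/47 = 37^1 * 47^ ( - 1)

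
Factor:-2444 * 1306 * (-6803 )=21714250792 =2^3 * 13^1*47^1*653^1 * 6803^1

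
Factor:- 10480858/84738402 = -5240429/42369201 = - 3^ (  -  2)*7^( - 1)*79^( - 1)*941^1*5569^1*8513^( - 1)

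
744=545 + 199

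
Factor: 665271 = 3^2*193^1*383^1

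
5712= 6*952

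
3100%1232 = 636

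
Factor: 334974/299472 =55829/49912=2^( - 3)*17^( - 1) *367^( - 1 )*  55829^1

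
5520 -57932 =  - 52412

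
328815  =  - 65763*( - 5 )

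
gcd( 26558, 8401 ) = 271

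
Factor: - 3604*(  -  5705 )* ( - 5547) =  - 114050868540  =  -2^2*3^1*5^1*7^1 *17^1*43^2  *  53^1 * 163^1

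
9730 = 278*35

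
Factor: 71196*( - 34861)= - 2481963756 = - 2^2 *3^1*17^1*71^1* 349^1* 491^1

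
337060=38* 8870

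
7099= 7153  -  54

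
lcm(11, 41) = 451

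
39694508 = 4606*8618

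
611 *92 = 56212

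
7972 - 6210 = 1762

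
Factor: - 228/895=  - 2^2*3^1*5^ ( - 1 )*19^1* 179^( - 1) 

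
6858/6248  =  3429/3124= 1.10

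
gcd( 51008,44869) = 1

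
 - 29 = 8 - 37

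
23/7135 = 23/7135 = 0.00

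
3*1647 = 4941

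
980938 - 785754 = 195184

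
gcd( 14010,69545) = 5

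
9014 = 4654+4360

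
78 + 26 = 104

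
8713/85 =102 + 43/85 = 102.51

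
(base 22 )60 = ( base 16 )84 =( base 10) 132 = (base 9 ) 156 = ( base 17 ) 7d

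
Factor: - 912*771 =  - 2^4*3^2*19^1 * 257^1 =-703152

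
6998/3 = 2332 + 2/3=2332.67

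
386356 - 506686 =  - 120330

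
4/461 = 4/461 = 0.01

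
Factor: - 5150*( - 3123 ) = 16083450 = 2^1*3^2*5^2*103^1*347^1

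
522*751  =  392022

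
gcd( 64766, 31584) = 94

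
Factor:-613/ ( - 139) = 139^( - 1 ) *613^1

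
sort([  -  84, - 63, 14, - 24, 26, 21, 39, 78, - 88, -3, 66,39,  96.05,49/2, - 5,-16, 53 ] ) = [ - 88,- 84, - 63,-24, -16, - 5,-3,14, 21, 49/2, 26,39, 39, 53, 66, 78, 96.05]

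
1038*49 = 50862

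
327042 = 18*18169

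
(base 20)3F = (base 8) 113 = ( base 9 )83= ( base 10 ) 75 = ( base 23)36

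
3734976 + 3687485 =7422461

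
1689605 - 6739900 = - 5050295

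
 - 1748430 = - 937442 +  - 810988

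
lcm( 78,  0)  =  0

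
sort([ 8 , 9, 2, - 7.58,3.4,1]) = [ - 7.58,1, 2, 3.4,8,  9 ]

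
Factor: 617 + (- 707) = -90 = -2^1*3^2*5^1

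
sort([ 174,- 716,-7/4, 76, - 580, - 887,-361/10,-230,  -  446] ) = [ - 887,-716, - 580, - 446,-230, -361/10,  -  7/4,76,174]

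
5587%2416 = 755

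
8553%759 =204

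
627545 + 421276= 1048821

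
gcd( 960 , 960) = 960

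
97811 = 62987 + 34824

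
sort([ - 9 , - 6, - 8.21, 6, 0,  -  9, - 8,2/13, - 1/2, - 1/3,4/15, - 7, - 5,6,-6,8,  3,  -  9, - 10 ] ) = [ - 10, - 9, - 9, - 9, - 8.21, - 8, - 7 , - 6, - 6, - 5 ,-1/2, - 1/3, 0, 2/13,4/15, 3 , 6,6,8 ]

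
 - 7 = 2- 9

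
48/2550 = 8/425 = 0.02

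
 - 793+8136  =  7343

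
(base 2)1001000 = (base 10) 72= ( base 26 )2K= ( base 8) 110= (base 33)26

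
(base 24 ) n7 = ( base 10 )559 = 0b1000101111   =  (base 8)1057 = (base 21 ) 15D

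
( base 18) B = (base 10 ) 11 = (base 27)b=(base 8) 13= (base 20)B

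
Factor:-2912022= - 2^1*3^2 * 161779^1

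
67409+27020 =94429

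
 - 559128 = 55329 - 614457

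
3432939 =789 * 4351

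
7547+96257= 103804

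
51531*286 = 14737866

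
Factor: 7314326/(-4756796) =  - 3657163/2378398 = - 2^(-1)*11^ ( - 1)*31^1*108109^ (-1) * 117973^1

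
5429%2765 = 2664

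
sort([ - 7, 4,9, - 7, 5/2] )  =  [-7, - 7, 5/2,4, 9]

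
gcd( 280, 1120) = 280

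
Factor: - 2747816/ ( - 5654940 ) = 686954/1413735 = 2^1*3^ (- 1) * 5^( - 1 )*97^1 * 307^(-2) * 3541^1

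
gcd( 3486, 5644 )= 166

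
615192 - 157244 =457948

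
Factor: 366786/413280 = 2^( - 4 )*5^( - 1 )*71^1 = 71/80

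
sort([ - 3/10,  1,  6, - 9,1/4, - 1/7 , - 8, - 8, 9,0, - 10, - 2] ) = [ - 10, - 9, - 8, - 8, - 2,  -  3/10, - 1/7,  0, 1/4,1,6, 9 ] 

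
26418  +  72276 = 98694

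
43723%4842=145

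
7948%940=428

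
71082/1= 71082 = 71082.00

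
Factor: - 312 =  - 2^3*3^1 * 13^1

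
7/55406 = 7/55406 =0.00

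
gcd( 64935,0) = 64935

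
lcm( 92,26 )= 1196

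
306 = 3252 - 2946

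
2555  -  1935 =620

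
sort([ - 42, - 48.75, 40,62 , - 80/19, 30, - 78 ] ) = [ - 78, - 48.75, - 42, - 80/19,30 , 40,  62]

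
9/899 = 9/899=0.01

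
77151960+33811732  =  110963692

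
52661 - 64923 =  - 12262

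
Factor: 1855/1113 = 3^(-1)*5^1 = 5/3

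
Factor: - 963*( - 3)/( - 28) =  - 2^ ( - 2 )*3^3*7^(-1)*107^1=- 2889/28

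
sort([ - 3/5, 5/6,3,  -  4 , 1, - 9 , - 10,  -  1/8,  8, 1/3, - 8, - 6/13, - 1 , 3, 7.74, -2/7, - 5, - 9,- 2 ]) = [ - 10,  -  9, - 9, - 8, - 5, -4, - 2, - 1,-3/5, - 6/13  , - 2/7,  -  1/8, 1/3,5/6 , 1, 3,3 , 7.74 , 8]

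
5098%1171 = 414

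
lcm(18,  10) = 90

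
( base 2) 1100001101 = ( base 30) q1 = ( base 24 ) 18d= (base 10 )781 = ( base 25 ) 166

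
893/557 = 893/557 = 1.60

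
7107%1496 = 1123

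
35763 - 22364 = 13399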